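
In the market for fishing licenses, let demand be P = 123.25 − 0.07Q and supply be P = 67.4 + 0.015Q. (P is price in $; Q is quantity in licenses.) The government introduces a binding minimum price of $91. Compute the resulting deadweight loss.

$1638.43

Competitive equilibrium: 123.25 − 0.07Q = 67.4 + 0.015Q → Q* = 657.0588, P* = 77.2559.
At the floor P = 91, quantity demanded = (123.25 − 91)/0.07 = 460.7143.
Sellers' marginal cost at Q' = 460.7143: 67.4 + 0.015·460.7143 = 74.3107.
ΔQ = 657.0588 − 460.7143 = 196.3445; wedge = 91 − 74.3107 = 16.6893.
Deadweight loss = ½ × 196.3445 × 16.6893 = $1638.43.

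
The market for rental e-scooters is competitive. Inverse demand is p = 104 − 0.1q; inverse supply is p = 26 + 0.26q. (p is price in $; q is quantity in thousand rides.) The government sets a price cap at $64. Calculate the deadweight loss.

$894.97 thousand

Competitive equilibrium: 104 − 0.1q = 26 + 0.26q → q* = 216.6667, p* = 82.3333.
At the ceiling p = 64, quantity supplied = (64 − 26)/0.26 = 146.1538.
Willingness to pay at q' = 146.1538: 104 − 0.1·146.1538 = 89.3846.
Δq = 216.6667 − 146.1538 = 70.5129; wedge = 89.3846 − 64 = 25.3846.
Welfare loss = ½ × 70.5129 × 25.3846 = $894.97 thousand.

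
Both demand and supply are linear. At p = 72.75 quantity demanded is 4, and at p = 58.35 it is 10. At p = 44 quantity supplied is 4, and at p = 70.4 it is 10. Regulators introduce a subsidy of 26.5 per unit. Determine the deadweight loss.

51.64

Demand slope = (58.35 − 72.75)/(10 − 4) = −2.4, so p = 82.35 − 2.4q.
Supply slope = (70.4 − 44)/(10 − 4) = 4.4, so p = 26.4 + 4.4q.
Competitive equilibrium: 82.35 − 2.4q = 26.4 + 4.4q → q* = 8.2279, p* = 62.6029.
The subsidy lowers effective supply by 26.5: p = 4.4q − 0.1.
New quantity: 82.35 − 2.4q = 4.4q − 0.1 → q' = 12.125.
Overproduction Δq = 12.125 − 8.2279 = 3.8971; wedge = subsidy = 26.5.
DWL = ½ × 3.8971 × 26.5 = 51.64.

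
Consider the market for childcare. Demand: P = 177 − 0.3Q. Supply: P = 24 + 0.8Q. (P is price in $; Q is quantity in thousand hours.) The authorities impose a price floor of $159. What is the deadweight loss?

$3440.45 thousand

Competitive equilibrium: 177 − 0.3Q = 24 + 0.8Q → Q* = 139.0909, P* = 135.2727.
At the floor P = 159, quantity demanded = (177 − 159)/0.3 = 60.
Sellers' marginal cost at Q' = 60: 24 + 0.8·60 = 72.
ΔQ = 139.0909 − 60 = 79.0909; wedge = 159 − 72 = 87.
Deadweight loss = ½ × 79.0909 × 87 = $3440.45 thousand.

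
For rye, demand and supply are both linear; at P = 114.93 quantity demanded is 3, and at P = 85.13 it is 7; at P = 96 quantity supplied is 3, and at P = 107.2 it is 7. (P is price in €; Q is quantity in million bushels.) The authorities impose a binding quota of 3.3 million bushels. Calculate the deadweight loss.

€12.26 million

Demand slope = (85.13 − 114.93)/(7 − 3) = −7.45, so P = 137.28 − 7.45Q.
Supply slope = (107.2 − 96)/(7 − 3) = 2.8, so P = 87.6 + 2.8Q.
Competitive equilibrium: 137.28 − 7.45Q = 87.6 + 2.8Q → Q* = 4.8468, P* = 101.1711.
At Q = 3.3: demand price = 137.28 − 7.45·3.3 = 112.695; supply price = 87.6 + 2.8·3.3 = 96.84.
ΔQ = 4.8468 − 3.3 = 1.5468; wedge = 112.695 − 96.84 = 15.855.
Deadweight loss = ½ × 1.5468 × 15.855 = €12.26 million.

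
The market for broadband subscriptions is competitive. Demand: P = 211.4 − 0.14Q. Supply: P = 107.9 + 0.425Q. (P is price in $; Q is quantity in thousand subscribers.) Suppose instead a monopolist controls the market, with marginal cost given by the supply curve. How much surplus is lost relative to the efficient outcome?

Competitive equilibrium: 211.4 − 0.14Q = 107.9 + 0.425Q → Q* = 183.18584, P* = 185.75398.
Marginal revenue: MR = 211.4 − 0.28Q. Set MR = MC: 211.4 − 0.28Q = 107.9 + 0.425Q → Q_m = 146.80851.
Price P_m = 211.4 − 0.14·146.80851 = 190.84681; MC(Q_m) = 107.9 + 0.425·146.80851 = 170.29362.
Competitive Q* = 183.18584, so ΔQ = 36.37733; wedge = 190.84681 − 170.29362 = 20.55319.
Deadweight loss = ½ × 36.37733 × 20.55319 = $373.84 thousand.

$373.84 thousand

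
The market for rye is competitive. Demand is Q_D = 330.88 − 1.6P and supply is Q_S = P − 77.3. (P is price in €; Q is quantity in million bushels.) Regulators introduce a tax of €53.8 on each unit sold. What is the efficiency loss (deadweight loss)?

€890.60 million

In inverse form: demand P = 206.8 − 0.625Q, supply P = 77.3 + Q.
Competitive equilibrium: 206.8 − 0.625Q = 77.3 + Q → Q* = 79.6923, P* = 156.9923.
With the tax, the buyer price exceeds the seller price by 53.8: (206.8 − 0.625Q) − (77.3 + Q) = 53.8 → Q' = 46.5846.
ΔQ = 79.6923 − 46.5846 = 33.1077; the wedge equals the tax, 53.8.
Deadweight loss = ½ × 33.1077 × 53.8 = €890.60 million.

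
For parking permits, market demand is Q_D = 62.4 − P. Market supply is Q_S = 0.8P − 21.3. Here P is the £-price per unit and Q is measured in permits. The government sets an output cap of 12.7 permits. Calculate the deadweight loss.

In inverse form: demand P = 62.4 − Q, supply P = 26.625 + 1.25Q.
Competitive equilibrium: 62.4 − Q = 26.625 + 1.25Q → Q* = 15.9, P* = 46.5.
At Q = 12.7: demand price = 62.4 − 1·12.7 = 49.7; supply price = 26.625 + 1.25·12.7 = 42.5.
ΔQ = 15.9 − 12.7 = 3.2; wedge = 49.7 − 42.5 = 7.2.
Welfare loss = ½ × 3.2 × 7.2 = £11.52.

£11.52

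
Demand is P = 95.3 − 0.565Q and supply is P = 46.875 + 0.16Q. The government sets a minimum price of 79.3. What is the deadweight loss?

Competitive equilibrium: 95.3 − 0.565Q = 46.875 + 0.16Q → Q* = 66.7931, P* = 57.5619.
At the floor P = 79.3, quantity demanded = (95.3 − 79.3)/0.565 = 28.3186.
Sellers' marginal cost at Q' = 28.3186: 46.875 + 0.16·28.3186 = 51.406.
ΔQ = 66.7931 − 28.3186 = 38.4745; wedge = 79.3 − 51.406 = 27.894.
Welfare loss = ½ × 38.4745 × 27.894 = 536.60.

536.60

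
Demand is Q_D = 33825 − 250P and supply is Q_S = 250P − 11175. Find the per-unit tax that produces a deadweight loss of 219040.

59.2

In inverse form: demand P = 135.3 − 0.004Q, supply P = 44.7 + 0.004Q.
Competitive equilibrium: 135.3 − 0.004Q = 44.7 + 0.004Q → Q* = 11325, P* = 90.
A tax t gives ΔQ = t/0.008 and wedge t, so DWL = t²/0.016.
t²/0.016 = 219040 → t² = 3504.64 → t = 59.2.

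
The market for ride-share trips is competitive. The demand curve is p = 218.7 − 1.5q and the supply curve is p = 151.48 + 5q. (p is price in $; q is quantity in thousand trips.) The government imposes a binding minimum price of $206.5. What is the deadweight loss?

$15.85 thousand

Competitive equilibrium: 218.7 − 1.5q = 151.48 + 5q → q* = 10.3415, p* = 203.1877.
At the floor p = 206.5, quantity demanded = (218.7 − 206.5)/1.5 = 8.1333.
Sellers' marginal cost at q' = 8.1333: 151.48 + 5·8.1333 = 192.1465.
Δq = 10.3415 − 8.1333 = 2.2082; wedge = 206.5 − 192.1465 = 14.3535.
Deadweight loss = ½ × 2.2082 × 14.3535 = $15.85 thousand.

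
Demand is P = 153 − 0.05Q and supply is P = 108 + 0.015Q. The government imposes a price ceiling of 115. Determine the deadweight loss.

1654.70

Competitive equilibrium: 153 − 0.05Q = 108 + 0.015Q → Q* = 692.3077, P* = 118.3846.
At the ceiling P = 115, quantity supplied = (115 − 108)/0.015 = 466.6667.
Willingness to pay at Q' = 466.6667: 153 − 0.05·466.6667 = 129.6667.
ΔQ = 692.3077 − 466.6667 = 225.641; wedge = 129.6667 − 115 = 14.6667.
Deadweight loss = ½ × 225.641 × 14.6667 = 1654.70.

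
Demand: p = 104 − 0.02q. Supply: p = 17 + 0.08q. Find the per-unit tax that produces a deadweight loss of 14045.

Competitive equilibrium: 104 − 0.02q = 17 + 0.08q → q* = 870, p* = 86.6.
A tax t gives Δq = t/0.1 and wedge t, so DWL = t²/0.2.
t²/0.2 = 14045 → t² = 2809 → t = 53.

53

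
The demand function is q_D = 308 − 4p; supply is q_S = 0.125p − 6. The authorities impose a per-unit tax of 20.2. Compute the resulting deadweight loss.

In inverse form: demand p = 77 − 0.25q, supply p = 48 + 8q.
Competitive equilibrium: 77 − 0.25q = 48 + 8q → q* = 3.5152, p* = 76.1212.
With the tax, the buyer price exceeds the seller price by 20.2: (77 − 0.25q) − (48 + 8q) = 20.2 → q' = 1.0667.
Δq = 3.5152 − 1.0667 = 2.4485; the wedge equals the tax, 20.2.
Welfare loss = ½ × 2.4485 × 20.2 = 24.73.

24.73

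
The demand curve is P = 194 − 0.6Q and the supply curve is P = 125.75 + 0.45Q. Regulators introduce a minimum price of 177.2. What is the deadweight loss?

718.725

Competitive equilibrium: 194 − 0.6Q = 125.75 + 0.45Q → Q* = 65, P* = 155.
At the floor P = 177.2, quantity demanded = (194 − 177.2)/0.6 = 28.
Sellers' marginal cost at Q' = 28: 125.75 + 0.45·28 = 138.35.
ΔQ = 65 − 28 = 37; wedge = 177.2 − 138.35 = 38.85.
Welfare loss = ½ × 37 × 38.85 = 718.725.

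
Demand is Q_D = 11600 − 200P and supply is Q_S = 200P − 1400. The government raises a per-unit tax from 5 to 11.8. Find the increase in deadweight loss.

5712

In inverse form: demand P = 58 − 0.005Q, supply P = 7 + 0.005Q.
Competitive equilibrium: 58 − 0.005Q = 7 + 0.005Q → Q* = 5100, P* = 32.5.
For a per-unit tax t: ΔQ = t/0.01, so DWL = ½·t·(t/0.01) = t²/0.02.
At t = 5: DWL = 1250. At t = 11.8: DWL = 6962.
Increase = 6962 − 1250 = 5712.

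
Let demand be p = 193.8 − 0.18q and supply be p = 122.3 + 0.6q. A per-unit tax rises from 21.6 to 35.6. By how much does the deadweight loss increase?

Competitive equilibrium: 193.8 − 0.18q = 122.3 + 0.6q → q* = 91.6667, p* = 177.3.
For a per-unit tax t: Δq = t/0.78, so DWL = ½·t·(t/0.78) = t²/1.56.
At t = 21.6: DWL = 299.077. At t = 35.6: DWL = 812.41.
Increase = 812.41 − 299.077 = 513.33.

513.33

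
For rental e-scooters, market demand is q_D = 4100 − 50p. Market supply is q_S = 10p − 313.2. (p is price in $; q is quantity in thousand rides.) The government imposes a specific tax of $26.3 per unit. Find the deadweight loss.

$2882.04 thousand

In inverse form: demand p = 82 − 0.02q, supply p = 31.32 + 0.1q.
Competitive equilibrium: 82 − 0.02q = 31.32 + 0.1q → q* = 422.3333, p* = 73.5533.
With the tax, the buyer price exceeds the seller price by 26.3: (82 − 0.02q) − (31.32 + 0.1q) = 26.3 → q' = 203.1667.
Δq = 422.3333 − 203.1667 = 219.1666; the wedge equals the tax, 26.3.
DWL = ½ × 219.1666 × 26.3 = $2882.04 thousand.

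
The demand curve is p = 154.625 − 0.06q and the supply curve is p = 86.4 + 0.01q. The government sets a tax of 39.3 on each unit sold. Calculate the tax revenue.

16239.32

Competitive equilibrium: 154.625 − 0.06q = 86.4 + 0.01q → q* = 974.6429, p* = 96.1464.
With the tax, the buyer price exceeds the seller price by 39.3: (154.625 − 0.06q) − (86.4 + 0.01q) = 39.3 → q' = 413.2143.
Tax revenue = 39.3 × 413.2143 = 16239.32.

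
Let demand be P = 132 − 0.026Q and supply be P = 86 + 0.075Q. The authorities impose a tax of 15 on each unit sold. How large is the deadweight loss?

1113.86

Competitive equilibrium: 132 − 0.026Q = 86 + 0.075Q → Q* = 455.4455, P* = 120.1584.
With the tax, the buyer price exceeds the seller price by 15: (132 − 0.026Q) − (86 + 0.075Q) = 15 → Q' = 306.9307.
ΔQ = 455.4455 − 306.9307 = 148.5148; the wedge equals the tax, 15.
DWL = ½ × 148.5148 × 15 = 1113.86.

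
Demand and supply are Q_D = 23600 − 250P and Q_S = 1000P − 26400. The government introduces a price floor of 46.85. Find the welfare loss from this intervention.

7331.64

In inverse form: demand P = 94.4 − 0.004Q, supply P = 26.4 + 0.001Q.
Competitive equilibrium: 94.4 − 0.004Q = 26.4 + 0.001Q → Q* = 13600, P* = 40.
At the floor P = 46.85, quantity demanded = (94.4 − 46.85)/0.004 = 11887.5.
Sellers' marginal cost at Q' = 11887.5: 26.4 + 0.001·11887.5 = 38.2875.
ΔQ = 13600 − 11887.5 = 1712.5; wedge = 46.85 − 38.2875 = 8.5625.
DWL = ½ × 1712.5 × 8.5625 = 7331.64.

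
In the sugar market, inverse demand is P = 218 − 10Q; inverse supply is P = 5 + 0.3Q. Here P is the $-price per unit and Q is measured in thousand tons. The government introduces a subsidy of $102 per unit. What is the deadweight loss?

Competitive equilibrium: 218 − 10Q = 5 + 0.3Q → Q* = 20.6796, P* = 11.2039.
The subsidy lowers effective supply by 102: P = 0.3Q − 97.
New quantity: 218 − 10Q = 0.3Q − 97 → Q' = 30.5825.
Overproduction ΔQ = 30.5825 − 20.6796 = 9.9029; wedge = subsidy = 102.
DWL = ½ × 9.9029 × 102 = $505.05 thousand.

$505.05 thousand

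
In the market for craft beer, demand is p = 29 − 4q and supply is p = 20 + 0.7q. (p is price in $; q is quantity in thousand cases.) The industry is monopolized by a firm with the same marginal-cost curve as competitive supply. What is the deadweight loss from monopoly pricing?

$1.82 thousand

Competitive equilibrium: 29 − 4q = 20 + 0.7q → q* = 1.9149, p* = 21.3404.
Marginal revenue: MR = 29 − 8q. Set MR = MC: 29 − 8q = 20 + 0.7q → q_m = 1.0345.
Price p_m = 29 − 4·1.0345 = 24.862; MC(q_m) = 20 + 0.7·1.0345 = 20.7242.
Competitive q* = 1.9149, so Δq = 0.8804; wedge = 24.862 − 20.7242 = 4.1378.
The triangle = ½ × 0.8804 × 4.1378 = $1.82 thousand.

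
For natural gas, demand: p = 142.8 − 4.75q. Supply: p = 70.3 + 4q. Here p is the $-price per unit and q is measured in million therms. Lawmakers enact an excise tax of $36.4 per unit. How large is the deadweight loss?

Competitive equilibrium: 142.8 − 4.75q = 70.3 + 4q → q* = 8.2857, p* = 103.4429.
With the tax, the buyer price exceeds the seller price by 36.4: (142.8 − 4.75q) − (70.3 + 4q) = 36.4 → q' = 4.1257.
Δq = 8.2857 − 4.1257 = 4.16; the wedge equals the tax, 36.4.
The triangle = ½ × 4.16 × 36.4 = $75.712 million.

$75.712 million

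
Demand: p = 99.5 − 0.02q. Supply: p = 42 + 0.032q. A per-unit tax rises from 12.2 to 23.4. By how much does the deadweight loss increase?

3833.85

Competitive equilibrium: 99.5 − 0.02q = 42 + 0.032q → q* = 1105.7692, p* = 77.3846.
For a per-unit tax t: Δq = t/0.052, so DWL = ½·t·(t/0.052) = t²/0.104.
At t = 12.2: DWL = 1431.154. At t = 23.4: DWL = 5265.
Increase = 5265 − 1431.154 = 3833.85.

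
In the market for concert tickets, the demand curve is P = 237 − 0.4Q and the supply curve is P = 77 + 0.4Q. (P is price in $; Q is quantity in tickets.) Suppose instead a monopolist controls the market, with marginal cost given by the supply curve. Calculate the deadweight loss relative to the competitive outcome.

$1777.78

Competitive equilibrium: 237 − 0.4Q = 77 + 0.4Q → Q* = 200, P* = 157.
Marginal revenue: MR = 237 − 0.8Q. Set MR = MC: 237 − 0.8Q = 77 + 0.4Q → Q_m = 133.3333.
Price P_m = 237 − 0.4·133.3333 = 183.6667; MC(Q_m) = 77 + 0.4·133.3333 = 130.3333.
Competitive Q* = 200, so ΔQ = 66.6667; wedge = 183.6667 − 130.3333 = 53.3334.
Welfare loss = ½ × 66.6667 × 53.3334 = $1777.78.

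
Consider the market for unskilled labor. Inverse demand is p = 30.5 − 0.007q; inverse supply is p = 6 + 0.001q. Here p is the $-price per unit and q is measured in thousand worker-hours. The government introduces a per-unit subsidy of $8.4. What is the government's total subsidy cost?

Competitive equilibrium: 30.5 − 0.007q = 6 + 0.001q → q* = 3062.5, p* = 9.0625.
The subsidy lowers effective supply by 8.4: p = 0.001q − 2.4.
New quantity: 30.5 − 0.007q = 0.001q − 2.4 → q' = 4112.5.
Total subsidy cost = 8.4 × 4112.5 = $34545 thousand.

$34545 thousand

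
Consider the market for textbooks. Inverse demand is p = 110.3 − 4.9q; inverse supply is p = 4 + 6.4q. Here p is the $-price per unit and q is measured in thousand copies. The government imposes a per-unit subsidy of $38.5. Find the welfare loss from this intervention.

Competitive equilibrium: 110.3 − 4.9q = 4 + 6.4q → q* = 9.4071, p* = 64.2053.
The subsidy lowers effective supply by 38.5: p = 6.4q − 34.5.
New quantity: 110.3 − 4.9q = 6.4q − 34.5 → q' = 12.8142.
Overproduction Δq = 12.8142 − 9.4071 = 3.4071; wedge = subsidy = 38.5.
DWL = ½ × 3.4071 × 38.5 = $65.59 thousand.

$65.59 thousand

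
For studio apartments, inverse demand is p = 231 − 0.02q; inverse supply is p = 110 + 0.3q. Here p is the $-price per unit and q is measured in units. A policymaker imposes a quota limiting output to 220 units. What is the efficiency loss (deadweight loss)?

Competitive equilibrium: 231 − 0.02q = 110 + 0.3q → q* = 378.125, p* = 223.4375.
At q = 220: demand price = 231 − 0.02·220 = 226.6; supply price = 110 + 0.3·220 = 176.
Δq = 378.125 − 220 = 158.125; wedge = 226.6 − 176 = 50.6.
Welfare loss = ½ × 158.125 × 50.6 = $4000.56.

$4000.56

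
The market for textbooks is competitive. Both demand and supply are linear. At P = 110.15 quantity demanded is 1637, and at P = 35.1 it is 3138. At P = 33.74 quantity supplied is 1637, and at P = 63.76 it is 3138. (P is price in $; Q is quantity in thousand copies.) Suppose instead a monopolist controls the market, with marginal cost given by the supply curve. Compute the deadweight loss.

Demand slope = (35.1 − 110.15)/(3138 − 1637) = −0.05, so P = 192 − 0.05Q.
Supply slope = (63.76 − 33.74)/(3138 − 1637) = 0.02, so P = 1 + 0.02Q.
Competitive equilibrium: 192 − 0.05Q = 1 + 0.02Q → Q* = 2728.57143, P* = 55.57143.
Marginal revenue: MR = 192 − 0.1Q. Set MR = MC: 192 − 0.1Q = 1 + 0.02Q → Q_m = 1591.66667.
Price P_m = 192 − 0.05·1591.66667 = 112.41667; MC(Q_m) = 1 + 0.02·1591.66667 = 32.83333.
Competitive Q* = 2728.57143, so ΔQ = 1136.90476; wedge = 112.41667 − 32.83333 = 79.58334.
DWL = ½ × 1136.90476 × 79.58334 = $45239.34 thousand.

$45239.34 thousand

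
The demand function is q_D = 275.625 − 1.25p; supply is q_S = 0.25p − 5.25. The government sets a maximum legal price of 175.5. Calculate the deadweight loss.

20.71

In inverse form: demand p = 220.5 − 0.8q, supply p = 21 + 4q.
Competitive equilibrium: 220.5 − 0.8q = 21 + 4q → q* = 41.5625, p* = 187.25.
At the ceiling p = 175.5, quantity supplied = (175.5 − 21)/4 = 38.625.
Willingness to pay at q' = 38.625: 220.5 − 0.8·38.625 = 189.6.
Δq = 41.5625 − 38.625 = 2.9375; wedge = 189.6 − 175.5 = 14.1.
Deadweight loss = ½ × 2.9375 × 14.1 = 20.71.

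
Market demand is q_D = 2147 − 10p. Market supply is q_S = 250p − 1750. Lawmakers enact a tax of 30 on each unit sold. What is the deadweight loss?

In inverse form: demand p = 214.7 − 0.1q, supply p = 7 + 0.004q.
Competitive equilibrium: 214.7 − 0.1q = 7 + 0.004q → q* = 1997.1154, p* = 14.9885.
With the tax, the buyer price exceeds the seller price by 30: (214.7 − 0.1q) − (7 + 0.004q) = 30 → q' = 1708.6538.
Δq = 1997.1154 − 1708.6538 = 288.4616; the wedge equals the tax, 30.
Welfare loss = ½ × 288.4616 × 30 = 4326.92.

4326.92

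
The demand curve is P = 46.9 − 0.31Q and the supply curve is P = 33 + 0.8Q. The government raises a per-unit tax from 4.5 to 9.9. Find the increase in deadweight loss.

Competitive equilibrium: 46.9 − 0.31Q = 33 + 0.8Q → Q* = 12.5225, P* = 43.018.
For a per-unit tax t: ΔQ = t/1.11, so DWL = ½·t·(t/1.11) = t²/2.22.
At t = 4.5: DWL = 9.122. At t = 9.9: DWL = 44.149.
Increase = 44.149 − 9.122 = 35.03.

35.03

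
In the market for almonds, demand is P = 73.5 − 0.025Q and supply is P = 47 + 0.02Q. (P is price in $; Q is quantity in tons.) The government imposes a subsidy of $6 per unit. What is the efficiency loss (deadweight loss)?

Competitive equilibrium: 73.5 − 0.025Q = 47 + 0.02Q → Q* = 588.8889, P* = 58.7778.
The subsidy lowers effective supply by 6: P = 41 + 0.02Q.
New quantity: 73.5 − 0.025Q = 41 + 0.02Q → Q' = 722.2222.
Overproduction ΔQ = 722.2222 − 588.8889 = 133.3333; wedge = subsidy = 6.
Welfare loss = ½ × 133.3333 × 6 = $400.

$400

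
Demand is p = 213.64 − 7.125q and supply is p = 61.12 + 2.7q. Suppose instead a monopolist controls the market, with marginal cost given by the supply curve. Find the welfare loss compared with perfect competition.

Competitive equilibrium: 213.64 − 7.125q = 61.12 + 2.7q → q* = 15.5237, p* = 103.0339.
Marginal revenue: MR = 213.64 − 14.25q. Set MR = MC: 213.64 − 14.25q = 61.12 + 2.7q → q_m = 8.9982.
Price p_m = 213.64 − 7.125·8.9982 = 149.5278; MC(q_m) = 61.12 + 2.7·8.9982 = 85.4151.
Competitive q* = 15.5237, so Δq = 6.5255; wedge = 149.5278 − 85.4151 = 64.1127.
Deadweight loss = ½ × 6.5255 × 64.1127 = 209.18.

209.18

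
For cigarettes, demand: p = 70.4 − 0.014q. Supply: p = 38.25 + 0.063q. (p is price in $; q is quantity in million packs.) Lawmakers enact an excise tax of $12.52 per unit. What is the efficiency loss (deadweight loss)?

Competitive equilibrium: 70.4 − 0.014q = 38.25 + 0.063q → q* = 417.5325, p* = 64.5545.
With the tax, the buyer price exceeds the seller price by 12.52: (70.4 − 0.014q) − (38.25 + 0.063q) = 12.52 → q' = 254.9351.
Δq = 417.5325 − 254.9351 = 162.5974; the wedge equals the tax, 12.52.
The triangle = ½ × 162.5974 × 12.52 = $1017.86 million.

$1017.86 million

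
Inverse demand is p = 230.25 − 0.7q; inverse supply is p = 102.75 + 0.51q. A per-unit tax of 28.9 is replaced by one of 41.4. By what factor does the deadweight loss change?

Competitive equilibrium: 230.25 − 0.7q = 102.75 + 0.51q → q* = 105.3719, p* = 156.4897.
For a per-unit tax t: Δq = t/1.21, so DWL = ½·t·(t/1.21) = t²/2.42.
At t = 28.9: DWL = 345.128. At t = 41.4: DWL = 708.248.
Ratio = (41.4/28.9)² = 2.052.

2.052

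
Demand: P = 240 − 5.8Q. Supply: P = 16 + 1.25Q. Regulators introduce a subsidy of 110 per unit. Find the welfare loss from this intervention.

858.16

Competitive equilibrium: 240 − 5.8Q = 16 + 1.25Q → Q* = 31.773, P* = 55.7163.
The subsidy lowers effective supply by 110: P = 1.25Q − 94.
New quantity: 240 − 5.8Q = 1.25Q − 94 → Q' = 47.3759.
Overproduction ΔQ = 47.3759 − 31.773 = 15.6029; wedge = subsidy = 110.
Deadweight loss = ½ × 15.6029 × 110 = 858.16.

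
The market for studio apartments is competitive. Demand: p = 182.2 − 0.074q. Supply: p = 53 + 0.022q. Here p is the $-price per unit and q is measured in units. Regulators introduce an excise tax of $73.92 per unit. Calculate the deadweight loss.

$28459.20

Competitive equilibrium: 182.2 − 0.074q = 53 + 0.022q → q* = 1345.8333, p* = 82.6083.
With the tax, the buyer price exceeds the seller price by 73.92: (182.2 − 0.074q) − (53 + 0.022q) = 73.92 → q' = 575.8333.
Δq = 1345.8333 − 575.8333 = 770; the wedge equals the tax, 73.92.
The triangle = ½ × 770 × 73.92 = $28459.20.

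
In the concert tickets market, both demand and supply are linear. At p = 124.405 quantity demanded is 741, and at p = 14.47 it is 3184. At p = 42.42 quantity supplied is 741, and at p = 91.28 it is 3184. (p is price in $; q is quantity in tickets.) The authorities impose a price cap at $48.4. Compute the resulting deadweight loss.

$30096.17

Demand slope = (14.47 − 124.405)/(3184 − 741) = −0.045, so p = 157.75 − 0.045q.
Supply slope = (91.28 − 42.42)/(3184 − 741) = 0.02, so p = 27.6 + 0.02q.
Competitive equilibrium: 157.75 − 0.045q = 27.6 + 0.02q → q* = 2002.3077, p* = 67.6462.
At the ceiling p = 48.4, quantity supplied = (48.4 − 27.6)/0.02 = 1040.
Willingness to pay at q' = 1040: 157.75 − 0.045·1040 = 110.95.
Δq = 2002.3077 − 1040 = 962.3077; wedge = 110.95 − 48.4 = 62.55.
DWL = ½ × 962.3077 × 62.55 = $30096.17.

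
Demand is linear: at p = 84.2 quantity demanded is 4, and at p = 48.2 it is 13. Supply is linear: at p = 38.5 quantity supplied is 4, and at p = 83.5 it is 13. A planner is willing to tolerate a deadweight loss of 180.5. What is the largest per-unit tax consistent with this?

Demand slope = (48.2 − 84.2)/(13 − 4) = −4, so p = 100.2 − 4q.
Supply slope = (83.5 − 38.5)/(13 − 4) = 5, so p = 18.5 + 5q.
Competitive equilibrium: 100.2 − 4q = 18.5 + 5q → q* = 9.0778, p* = 63.8889.
A tax t gives Δq = t/9 and wedge t, so DWL = t²/18.
t²/18 = 180.5 → t² = 3249 → t = 57.

57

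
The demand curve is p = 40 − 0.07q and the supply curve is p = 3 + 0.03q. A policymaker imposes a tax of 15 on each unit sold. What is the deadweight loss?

1125

Competitive equilibrium: 40 − 0.07q = 3 + 0.03q → q* = 370, p* = 14.1.
With the tax, the buyer price exceeds the seller price by 15: (40 − 0.07q) − (3 + 0.03q) = 15 → q' = 220.
Δq = 370 − 220 = 150; the wedge equals the tax, 15.
The triangle = ½ × 150 × 15 = 1125.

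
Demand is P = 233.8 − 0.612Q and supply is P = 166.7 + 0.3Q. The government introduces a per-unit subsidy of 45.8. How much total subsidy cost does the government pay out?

Competitive equilibrium: 233.8 − 0.612Q = 166.7 + 0.3Q → Q* = 73.5746, P* = 188.7724.
The subsidy lowers effective supply by 45.8: P = 120.9 + 0.3Q.
New quantity: 233.8 − 0.612Q = 120.9 + 0.3Q → Q' = 123.7939.
Total subsidy cost = 45.8 × 123.7939 = 5669.76.

5669.76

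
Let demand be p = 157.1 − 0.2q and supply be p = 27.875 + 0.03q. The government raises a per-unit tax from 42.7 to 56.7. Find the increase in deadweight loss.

3025.22

Competitive equilibrium: 157.1 − 0.2q = 27.875 + 0.03q → q* = 561.8478, p* = 44.7304.
For a per-unit tax t: Δq = t/0.23, so DWL = ½·t·(t/0.23) = t²/0.46.
At t = 42.7: DWL = 3963.674. At t = 56.7: DWL = 6988.891.
Increase = 6988.891 − 3963.674 = 3025.22.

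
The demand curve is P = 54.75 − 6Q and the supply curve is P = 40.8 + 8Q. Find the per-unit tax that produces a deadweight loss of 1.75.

Competitive equilibrium: 54.75 − 6Q = 40.8 + 8Q → Q* = 0.9964, P* = 48.7714.
A tax t gives ΔQ = t/14 and wedge t, so DWL = t²/28.
t²/28 = 1.75 → t² = 49 → t = 7.

7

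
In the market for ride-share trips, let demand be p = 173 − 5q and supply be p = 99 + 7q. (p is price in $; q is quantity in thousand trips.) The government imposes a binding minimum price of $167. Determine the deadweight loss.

$148.01 thousand

Competitive equilibrium: 173 − 5q = 99 + 7q → q* = 6.1667, p* = 142.1667.
At the floor p = 167, quantity demanded = (173 − 167)/5 = 1.2.
Sellers' marginal cost at q' = 1.2: 99 + 7·1.2 = 107.4.
Δq = 6.1667 − 1.2 = 4.9667; wedge = 167 − 107.4 = 59.6.
The triangle = ½ × 4.9667 × 59.6 = $148.01 thousand.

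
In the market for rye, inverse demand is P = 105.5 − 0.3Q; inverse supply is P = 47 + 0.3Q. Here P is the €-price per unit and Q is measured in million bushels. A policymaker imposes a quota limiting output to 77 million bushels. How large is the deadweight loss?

Competitive equilibrium: 105.5 − 0.3Q = 47 + 0.3Q → Q* = 97.5, P* = 76.25.
At Q = 77: demand price = 105.5 − 0.3·77 = 82.4; supply price = 47 + 0.3·77 = 70.1.
ΔQ = 97.5 − 77 = 20.5; wedge = 82.4 − 70.1 = 12.3.
Welfare loss = ½ × 20.5 × 12.3 = €126.075 million.

€126.075 million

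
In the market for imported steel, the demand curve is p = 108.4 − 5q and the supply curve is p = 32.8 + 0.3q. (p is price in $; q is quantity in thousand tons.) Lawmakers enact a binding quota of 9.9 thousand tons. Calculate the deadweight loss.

$50.47 thousand

Competitive equilibrium: 108.4 − 5q = 32.8 + 0.3q → q* = 14.2642, p* = 37.0792.
At q = 9.9: demand price = 108.4 − 5·9.9 = 58.9; supply price = 32.8 + 0.3·9.9 = 35.77.
Δq = 14.2642 − 9.9 = 4.3642; wedge = 58.9 − 35.77 = 23.13.
Welfare loss = ½ × 4.3642 × 23.13 = $50.47 thousand.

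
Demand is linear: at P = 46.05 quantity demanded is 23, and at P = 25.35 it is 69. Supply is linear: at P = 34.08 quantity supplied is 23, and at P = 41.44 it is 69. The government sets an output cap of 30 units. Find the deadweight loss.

48.60

Demand slope = (25.35 − 46.05)/(69 − 23) = −0.45, so P = 56.4 − 0.45Q.
Supply slope = (41.44 − 34.08)/(69 − 23) = 0.16, so P = 30.4 + 0.16Q.
Competitive equilibrium: 56.4 − 0.45Q = 30.4 + 0.16Q → Q* = 42.623, P* = 37.2197.
At Q = 30: demand price = 56.4 − 0.45·30 = 42.9; supply price = 30.4 + 0.16·30 = 35.2.
ΔQ = 42.623 − 30 = 12.623; wedge = 42.9 − 35.2 = 7.7.
Welfare loss = ½ × 12.623 × 7.7 = 48.60.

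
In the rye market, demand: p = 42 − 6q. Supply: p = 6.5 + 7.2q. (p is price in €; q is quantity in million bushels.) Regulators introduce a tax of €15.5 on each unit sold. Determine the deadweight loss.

Competitive equilibrium: 42 − 6q = 6.5 + 7.2q → q* = 2.6894, p* = 25.8636.
With the tax, the buyer price exceeds the seller price by 15.5: (42 − 6q) − (6.5 + 7.2q) = 15.5 → q' = 1.5152.
Δq = 2.6894 − 1.5152 = 1.1742; the wedge equals the tax, 15.5.
The triangle = ½ × 1.1742 × 15.5 = €9.10 million.

€9.10 million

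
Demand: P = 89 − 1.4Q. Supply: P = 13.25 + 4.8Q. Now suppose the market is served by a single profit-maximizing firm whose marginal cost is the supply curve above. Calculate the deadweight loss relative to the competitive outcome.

15.70

Competitive equilibrium: 89 − 1.4Q = 13.25 + 4.8Q → Q* = 12.2177, P* = 71.8952.
Marginal revenue: MR = 89 − 2.8Q. Set MR = MC: 89 − 2.8Q = 13.25 + 4.8Q → Q_m = 9.9671.
Price P_m = 89 − 1.4·9.9671 = 75.0461; MC(Q_m) = 13.25 + 4.8·9.9671 = 61.0921.
Competitive Q* = 12.2177, so ΔQ = 2.2506; wedge = 75.0461 − 61.0921 = 13.954.
DWL = ½ × 2.2506 × 13.954 = 15.70.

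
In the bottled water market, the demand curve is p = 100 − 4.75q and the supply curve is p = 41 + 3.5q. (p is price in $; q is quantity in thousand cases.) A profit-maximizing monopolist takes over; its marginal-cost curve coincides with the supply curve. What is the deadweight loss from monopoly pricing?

$28.17 thousand

Competitive equilibrium: 100 − 4.75q = 41 + 3.5q → q* = 7.15152, p* = 66.0303.
Marginal revenue: MR = 100 − 9.5q. Set MR = MC: 100 − 9.5q = 41 + 3.5q → q_m = 4.53846.
Price p_m = 100 − 4.75·4.53846 = 78.44232; MC(q_m) = 41 + 3.5·4.53846 = 56.88461.
Competitive q* = 7.15152, so Δq = 2.61306; wedge = 78.44232 − 56.88461 = 21.55771.
The triangle = ½ × 2.61306 × 21.55771 = $28.17 thousand.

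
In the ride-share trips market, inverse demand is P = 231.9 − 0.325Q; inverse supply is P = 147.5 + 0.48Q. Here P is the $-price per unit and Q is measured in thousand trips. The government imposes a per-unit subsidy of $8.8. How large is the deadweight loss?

Competitive equilibrium: 231.9 − 0.325Q = 147.5 + 0.48Q → Q* = 104.8447, P* = 197.8255.
The subsidy lowers effective supply by 8.8: P = 138.7 + 0.48Q.
New quantity: 231.9 − 0.325Q = 138.7 + 0.48Q → Q' = 115.7764.
Overproduction ΔQ = 115.7764 − 104.8447 = 10.9317; wedge = subsidy = 8.8.
Deadweight loss = ½ × 10.9317 × 8.8 = $48.10 thousand.

$48.10 thousand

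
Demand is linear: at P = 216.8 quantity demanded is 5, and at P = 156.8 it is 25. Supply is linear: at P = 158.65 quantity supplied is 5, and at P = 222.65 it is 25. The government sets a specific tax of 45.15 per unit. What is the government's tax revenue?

Demand slope = (156.8 − 216.8)/(25 − 5) = −3, so P = 231.8 − 3Q.
Supply slope = (222.65 − 158.65)/(25 − 5) = 3.2, so P = 142.65 + 3.2Q.
Competitive equilibrium: 231.8 − 3Q = 142.65 + 3.2Q → Q* = 14.379, P* = 188.6629.
With the tax, the buyer price exceeds the seller price by 45.15: (231.8 − 3Q) − (142.65 + 3.2Q) = 45.15 → Q' = 7.0968.
Tax revenue = 45.15 × 7.0968 = 320.42.

320.42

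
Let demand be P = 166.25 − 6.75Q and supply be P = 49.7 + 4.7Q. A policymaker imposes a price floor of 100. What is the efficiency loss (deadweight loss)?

Competitive equilibrium: 166.25 − 6.75Q = 49.7 + 4.7Q → Q* = 10.179, P* = 97.5415.
At the floor P = 100, quantity demanded = (166.25 − 100)/6.75 = 9.8148.
Sellers' marginal cost at Q' = 9.8148: 49.7 + 4.7·9.8148 = 95.8296.
ΔQ = 10.179 − 9.8148 = 0.3642; wedge = 100 − 95.8296 = 4.1704.
The triangle = ½ × 0.3642 × 4.1704 = 0.76.

0.76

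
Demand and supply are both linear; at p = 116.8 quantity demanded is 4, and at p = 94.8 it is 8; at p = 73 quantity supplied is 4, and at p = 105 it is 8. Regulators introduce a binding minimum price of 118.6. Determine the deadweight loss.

Demand slope = (94.8 − 116.8)/(8 − 4) = −5.5, so p = 138.8 − 5.5q.
Supply slope = (105 − 73)/(8 − 4) = 8, so p = 41 + 8q.
Competitive equilibrium: 138.8 − 5.5q = 41 + 8q → q* = 7.2444, p* = 98.9556.
At the floor p = 118.6, quantity demanded = (138.8 − 118.6)/5.5 = 3.6727.
Sellers' marginal cost at q' = 3.6727: 41 + 8·3.6727 = 70.3816.
Δq = 7.2444 − 3.6727 = 3.5717; wedge = 118.6 − 70.3816 = 48.2184.
The triangle = ½ × 3.5717 × 48.2184 = 86.11.

86.11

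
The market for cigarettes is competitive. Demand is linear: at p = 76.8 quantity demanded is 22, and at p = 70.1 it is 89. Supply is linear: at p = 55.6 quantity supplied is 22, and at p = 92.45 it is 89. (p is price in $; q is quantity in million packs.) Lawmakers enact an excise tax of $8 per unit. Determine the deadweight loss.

$49.23 million

Demand slope = (70.1 − 76.8)/(89 − 22) = −0.1, so p = 79 − 0.1q.
Supply slope = (92.45 − 55.6)/(89 − 22) = 0.55, so p = 43.5 + 0.55q.
Competitive equilibrium: 79 − 0.1q = 43.5 + 0.55q → q* = 54.6154, p* = 73.5385.
With the tax, the buyer price exceeds the seller price by 8: (79 − 0.1q) − (43.5 + 0.55q) = 8 → q' = 42.3077.
Δq = 54.6154 − 42.3077 = 12.3077; the wedge equals the tax, 8.
DWL = ½ × 12.3077 × 8 = $49.23 million.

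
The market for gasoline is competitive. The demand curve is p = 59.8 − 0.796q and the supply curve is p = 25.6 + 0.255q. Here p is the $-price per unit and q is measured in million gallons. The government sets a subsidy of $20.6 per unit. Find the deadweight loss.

Competitive equilibrium: 59.8 − 0.796q = 25.6 + 0.255q → q* = 32.5404, p* = 33.8978.
The subsidy lowers effective supply by 20.6: p = 5 + 0.255q.
New quantity: 59.8 − 0.796q = 5 + 0.255q → q' = 52.1408.
Overproduction Δq = 52.1408 − 32.5404 = 19.6004; wedge = subsidy = 20.6.
Deadweight loss = ½ × 19.6004 × 20.6 = $201.88 million.

$201.88 million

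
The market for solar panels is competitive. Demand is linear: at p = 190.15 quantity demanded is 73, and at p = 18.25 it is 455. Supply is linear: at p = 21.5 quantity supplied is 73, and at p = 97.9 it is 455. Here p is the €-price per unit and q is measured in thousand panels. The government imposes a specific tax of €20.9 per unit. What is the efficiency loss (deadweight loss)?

Demand slope = (18.25 − 190.15)/(455 − 73) = −0.45, so p = 223 − 0.45q.
Supply slope = (97.9 − 21.5)/(455 − 73) = 0.2, so p = 6.9 + 0.2q.
Competitive equilibrium: 223 − 0.45q = 6.9 + 0.2q → q* = 332.4615, p* = 73.3923.
With the tax, the buyer price exceeds the seller price by 20.9: (223 − 0.45q) − (6.9 + 0.2q) = 20.9 → q' = 300.3077.
Δq = 332.4615 − 300.3077 = 32.1538; the wedge equals the tax, 20.9.
DWL = ½ × 32.1538 × 20.9 = €336.01 thousand.

€336.01 thousand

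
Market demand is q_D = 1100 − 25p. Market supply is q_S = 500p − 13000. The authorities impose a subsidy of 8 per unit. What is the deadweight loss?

761.90

In inverse form: demand p = 44 − 0.04q, supply p = 26 + 0.002q.
Competitive equilibrium: 44 − 0.04q = 26 + 0.002q → q* = 428.5714, p* = 26.8571.
The subsidy lowers effective supply by 8: p = 18 + 0.002q.
New quantity: 44 − 0.04q = 18 + 0.002q → q' = 619.0476.
Overproduction Δq = 619.0476 − 428.5714 = 190.4762; wedge = subsidy = 8.
Deadweight loss = ½ × 190.4762 × 8 = 761.90.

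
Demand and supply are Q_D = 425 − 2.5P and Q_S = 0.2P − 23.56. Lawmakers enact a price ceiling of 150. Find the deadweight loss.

28.11

In inverse form: demand P = 170 − 0.4Q, supply P = 117.8 + 5Q.
Competitive equilibrium: 170 − 0.4Q = 117.8 + 5Q → Q* = 9.6667, P* = 166.1333.
At the ceiling P = 150, quantity supplied = (150 − 117.8)/5 = 6.44.
Willingness to pay at Q' = 6.44: 170 − 0.4·6.44 = 167.424.
ΔQ = 9.6667 − 6.44 = 3.2267; wedge = 167.424 − 150 = 17.424.
Welfare loss = ½ × 3.2267 × 17.424 = 28.11.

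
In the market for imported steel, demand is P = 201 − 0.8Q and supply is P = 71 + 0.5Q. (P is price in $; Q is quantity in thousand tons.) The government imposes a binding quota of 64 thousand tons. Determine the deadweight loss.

Competitive equilibrium: 201 − 0.8Q = 71 + 0.5Q → Q* = 100, P* = 121.
At Q = 64: demand price = 201 − 0.8·64 = 149.8; supply price = 71 + 0.5·64 = 103.
ΔQ = 100 − 64 = 36; wedge = 149.8 − 103 = 46.8.
Welfare loss = ½ × 36 × 46.8 = $842.40 thousand.

$842.40 thousand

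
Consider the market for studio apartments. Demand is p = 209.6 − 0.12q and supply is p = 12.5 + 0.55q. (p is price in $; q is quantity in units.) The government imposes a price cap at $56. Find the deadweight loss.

Competitive equilibrium: 209.6 − 0.12q = 12.5 + 0.55q → q* = 294.1791, p* = 174.2985.
At the ceiling p = 56, quantity supplied = (56 − 12.5)/0.55 = 79.0909.
Willingness to pay at q' = 79.0909: 209.6 − 0.12·79.0909 = 200.1091.
Δq = 294.1791 − 79.0909 = 215.0882; wedge = 200.1091 − 56 = 144.1091.
The triangle = ½ × 215.0882 × 144.1091 = $15498.08.

$15498.08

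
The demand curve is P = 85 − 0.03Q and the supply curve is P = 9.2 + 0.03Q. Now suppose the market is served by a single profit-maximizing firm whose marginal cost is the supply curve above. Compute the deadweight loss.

5320.04

Competitive equilibrium: 85 − 0.03Q = 9.2 + 0.03Q → Q* = 1263.33333, P* = 47.1.
Marginal revenue: MR = 85 − 0.06Q. Set MR = MC: 85 − 0.06Q = 9.2 + 0.03Q → Q_m = 842.22222.
Price P_m = 85 − 0.03·842.22222 = 59.73333; MC(Q_m) = 9.2 + 0.03·842.22222 = 34.46667.
Competitive Q* = 1263.33333, so ΔQ = 421.11111; wedge = 59.73333 − 34.46667 = 25.26666.
Deadweight loss = ½ × 421.11111 × 25.26666 = 5320.04.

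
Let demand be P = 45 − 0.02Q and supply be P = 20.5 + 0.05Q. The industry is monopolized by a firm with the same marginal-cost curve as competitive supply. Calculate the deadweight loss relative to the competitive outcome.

Competitive equilibrium: 45 − 0.02Q = 20.5 + 0.05Q → Q* = 350, P* = 38.
Marginal revenue: MR = 45 − 0.04Q. Set MR = MC: 45 − 0.04Q = 20.5 + 0.05Q → Q_m = 272.2222.
Price P_m = 45 − 0.02·272.2222 = 39.5556; MC(Q_m) = 20.5 + 0.05·272.2222 = 34.1111.
Competitive Q* = 350, so ΔQ = 77.7778; wedge = 39.5556 − 34.1111 = 5.4445.
Welfare loss = ½ × 77.7778 × 5.4445 = 211.73.

211.73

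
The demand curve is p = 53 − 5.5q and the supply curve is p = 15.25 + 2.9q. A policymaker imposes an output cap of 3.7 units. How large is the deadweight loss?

2.65

Competitive equilibrium: 53 − 5.5q = 15.25 + 2.9q → q* = 4.494, p* = 28.2827.
At q = 3.7: demand price = 53 − 5.5·3.7 = 32.65; supply price = 15.25 + 2.9·3.7 = 25.98.
Δq = 4.494 − 3.7 = 0.794; wedge = 32.65 − 25.98 = 6.67.
DWL = ½ × 0.794 × 6.67 = 2.65.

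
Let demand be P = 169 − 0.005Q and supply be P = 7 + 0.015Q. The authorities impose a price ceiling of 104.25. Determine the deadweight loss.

26136.11

Competitive equilibrium: 169 − 0.005Q = 7 + 0.015Q → Q* = 8100, P* = 128.5.
At the ceiling P = 104.25, quantity supplied = (104.25 − 7)/0.015 = 6483.33333.
Willingness to pay at Q' = 6483.33333: 169 − 0.005·6483.33333 = 136.58333.
ΔQ = 8100 − 6483.33333 = 1616.66667; wedge = 136.58333 − 104.25 = 32.33333.
DWL = ½ × 1616.66667 × 32.33333 = 26136.11.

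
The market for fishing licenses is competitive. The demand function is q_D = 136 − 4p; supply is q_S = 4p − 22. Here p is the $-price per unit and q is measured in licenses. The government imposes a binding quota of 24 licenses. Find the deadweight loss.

$272.25

In inverse form: demand p = 34 − 0.25q, supply p = 5.5 + 0.25q.
Competitive equilibrium: 34 − 0.25q = 5.5 + 0.25q → q* = 57, p* = 19.75.
At q = 24: demand price = 34 − 0.25·24 = 28; supply price = 5.5 + 0.25·24 = 11.5.
Δq = 57 − 24 = 33; wedge = 28 − 11.5 = 16.5.
Deadweight loss = ½ × 33 × 16.5 = $272.25.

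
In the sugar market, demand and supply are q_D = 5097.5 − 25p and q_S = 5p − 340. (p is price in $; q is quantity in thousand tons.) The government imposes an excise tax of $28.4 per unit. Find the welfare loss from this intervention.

In inverse form: demand p = 203.9 − 0.04q, supply p = 68 + 0.2q.
Competitive equilibrium: 203.9 − 0.04q = 68 + 0.2q → q* = 566.25, p* = 181.25.
With the tax, the buyer price exceeds the seller price by 28.4: (203.9 − 0.04q) − (68 + 0.2q) = 28.4 → q' = 447.9167.
Δq = 566.25 − 447.9167 = 118.3333; the wedge equals the tax, 28.4.
Deadweight loss = ½ × 118.3333 × 28.4 = $1680.33 thousand.

$1680.33 thousand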